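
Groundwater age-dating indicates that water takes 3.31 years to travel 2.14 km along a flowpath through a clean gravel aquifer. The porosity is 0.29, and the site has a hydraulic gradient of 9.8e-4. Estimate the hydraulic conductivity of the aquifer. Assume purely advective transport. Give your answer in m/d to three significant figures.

524 m/d

t = 3.31 years = 1208 d
L = 2.14 km = 2140 m
v = L / t = 2140 / 1208 = 1.771 m/d
K = v · n / i = 1.771 × 0.29 / 9.8e-4 = 524 m/d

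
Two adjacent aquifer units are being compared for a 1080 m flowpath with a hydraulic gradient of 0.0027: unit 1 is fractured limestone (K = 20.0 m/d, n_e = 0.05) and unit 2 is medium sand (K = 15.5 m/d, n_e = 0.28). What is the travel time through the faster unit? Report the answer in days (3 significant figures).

Unit 1 (fractured limestone): v = 20.0×0.0027/0.05 = 1.080 m/d, t = 1080/1.080 = 1000 d
Unit 2 (medium sand): v = 15.5×0.0027/0.28 = 0.1495 m/d, t = 1080/0.1495 = 7226 d
Faster unit: t = 1000 d

1000 days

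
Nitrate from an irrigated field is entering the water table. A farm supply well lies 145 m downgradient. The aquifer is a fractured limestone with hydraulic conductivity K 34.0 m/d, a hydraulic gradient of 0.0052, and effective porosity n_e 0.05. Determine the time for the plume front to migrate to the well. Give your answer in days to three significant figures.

41.0 days

Specific discharge q = 34.0 × 0.0052 = 0.1768 m/d
Seepage velocity v = q / n = 0.1768 / 0.05 = 3.536 m/d
t = L / v = 145 / 3.536 = 41.01 d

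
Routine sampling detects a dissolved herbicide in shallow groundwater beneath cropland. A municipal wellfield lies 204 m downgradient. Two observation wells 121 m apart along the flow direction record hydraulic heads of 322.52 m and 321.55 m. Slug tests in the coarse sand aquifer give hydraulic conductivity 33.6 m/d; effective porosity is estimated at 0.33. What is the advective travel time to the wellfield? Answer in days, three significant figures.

250 days

Hydraulic gradient i = (322.52 − 321.55) / 121 = 0.97 / 121 = 0.008017
Darcy flux q = K·i = 33.6 × 0.008017 = 0.2694 m/d
Seepage velocity v = q / n = 0.2694 / 0.33 = 0.8162 m/d
t = L / v = 204 / 0.8162 = 249.9 d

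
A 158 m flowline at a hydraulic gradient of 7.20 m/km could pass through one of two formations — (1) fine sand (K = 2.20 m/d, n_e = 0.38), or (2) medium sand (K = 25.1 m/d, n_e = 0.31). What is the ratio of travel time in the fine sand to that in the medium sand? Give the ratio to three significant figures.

14.0

Unit 1 (fine sand): v = 2.20×0.0072/0.38 = 0.04168 m/d, t = 158/0.04168 = 3790 d
Unit 2 (medium sand): v = 25.1×0.0072/0.31 = 0.5830 m/d, t = 158/0.5830 = 271.0 d
t(fine sand) / t(medium sand) = 3790/271.0 = 14.0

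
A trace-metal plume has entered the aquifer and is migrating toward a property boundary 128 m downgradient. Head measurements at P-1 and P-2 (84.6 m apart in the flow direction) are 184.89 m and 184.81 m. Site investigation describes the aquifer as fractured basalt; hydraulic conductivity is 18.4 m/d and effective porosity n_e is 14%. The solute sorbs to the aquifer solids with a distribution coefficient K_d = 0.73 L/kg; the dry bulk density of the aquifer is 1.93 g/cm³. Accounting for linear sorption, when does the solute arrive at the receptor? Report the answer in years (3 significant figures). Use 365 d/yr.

Hydraulic gradient i = (184.89 − 184.81) / 84.6 = 0.08 / 84.6 = 9.456e-4
Specific discharge q = 18.4 × 9.456e-4 = 0.01740 m/d
v_s = q/n_e = 0.01740/0.14 = 0.1243 m/d
Retardation R = 1 + ρ_b·K_d/n = 1 + 1.93×0.73/0.14 = 11.06
Contaminant velocity v_c = v/R = 0.1243/11.06 = 0.01123 m/d
t = L/v_c = 128/0.01123 = 11390 d
   = 11390/365 = 31.2 yr

31.2 years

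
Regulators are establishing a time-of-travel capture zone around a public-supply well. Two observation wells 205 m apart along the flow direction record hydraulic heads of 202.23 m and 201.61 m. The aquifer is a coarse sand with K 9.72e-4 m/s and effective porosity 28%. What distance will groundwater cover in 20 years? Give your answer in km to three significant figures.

6.62 km

Hydraulic gradient i = (202.23 − 201.61) / 205 = 0.62 / 205 = 0.003024
K = 9.72e-4 m/s × 86400 s/d = 83.98 m/d
q = Ki = 83.98 × 0.003024 = 0.2540 m/d
Seepage velocity v = q / n = 0.2540 / 0.28 = 0.9071 m/d
T = 20 yr × 365 = 7300 d
L = v × T = 0.9071 × 7300 = 6622 m
   = 6.62 km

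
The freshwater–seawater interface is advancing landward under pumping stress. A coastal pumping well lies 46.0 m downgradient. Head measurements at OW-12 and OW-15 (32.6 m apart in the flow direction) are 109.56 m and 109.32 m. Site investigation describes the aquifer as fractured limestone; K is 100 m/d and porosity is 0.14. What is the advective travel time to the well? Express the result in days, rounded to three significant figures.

Hydraulic gradient i = (109.56 − 109.32) / 32.6 = 0.24 / 32.6 = 0.007362
Specific discharge q = 100 × 0.007362 = 0.7362 m/d
Seepage velocity v = q / n = 0.7362 / 0.14 = 5.259 m/d
t = L / v = 46.0 / 5.259 = 8.748 d

8.75 days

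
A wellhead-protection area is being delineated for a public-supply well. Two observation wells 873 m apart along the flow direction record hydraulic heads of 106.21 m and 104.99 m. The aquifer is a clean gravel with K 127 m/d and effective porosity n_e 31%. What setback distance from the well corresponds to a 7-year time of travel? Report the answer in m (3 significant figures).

1460 m

Hydraulic gradient i = (106.21 − 104.99) / 873 = 1.22 / 873 = 0.001397
q = Ki = 127 × 0.001397 = 0.1775 m/d
Average linear velocity = 0.1775 / 0.31 = 0.5725 m/d
T = 7 yr × 365 = 2555 d
L = v × T = 0.5725 × 2555 = 1463 m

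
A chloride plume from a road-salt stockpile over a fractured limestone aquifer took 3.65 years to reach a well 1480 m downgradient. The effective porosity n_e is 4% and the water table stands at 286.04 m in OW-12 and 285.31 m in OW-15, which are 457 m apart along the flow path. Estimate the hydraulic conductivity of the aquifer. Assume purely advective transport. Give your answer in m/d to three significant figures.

27.8 m/d

Hydraulic gradient i = (286.04 − 285.31) / 457 = 0.73 / 457 = 0.001597
t = 3.65 years = 1332 d
v = L / t = 1480 / 1332 = 1.111 m/d
K = v · n / i = 1.111 × 0.04 / 0.001597 = 27.8 m/d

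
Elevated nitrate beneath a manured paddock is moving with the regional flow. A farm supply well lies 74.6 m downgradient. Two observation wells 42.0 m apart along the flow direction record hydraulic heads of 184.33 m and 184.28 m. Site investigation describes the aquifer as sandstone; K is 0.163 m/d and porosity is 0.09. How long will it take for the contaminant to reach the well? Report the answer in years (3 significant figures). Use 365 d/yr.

Hydraulic gradient i = (184.33 − 184.28) / 42.0 = 0.05 / 42.0 = 0.001190
Darcy flux q = K·i = 0.163 × 0.001190 = 1.940e-4 m/d
Seepage velocity v = q / n = 1.940e-4 / 0.09 = 0.002156 m/d
t = L / v = 74.6 / 0.002156 = 34600 d
   = 34600 / 365 = 94.8 yr

94.8 years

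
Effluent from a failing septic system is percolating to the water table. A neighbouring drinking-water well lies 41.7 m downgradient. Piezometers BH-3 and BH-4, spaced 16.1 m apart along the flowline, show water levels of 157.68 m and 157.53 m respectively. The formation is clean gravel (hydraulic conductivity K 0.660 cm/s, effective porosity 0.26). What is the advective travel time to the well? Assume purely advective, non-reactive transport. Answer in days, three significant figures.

2.04 days

Hydraulic gradient i = (157.68 − 157.53) / 16.1 = 0.15 / 16.1 = 0.009317
K = 0.660 cm/s × 864 = 570.2 m/d
Specific discharge q = 570.2 × 0.009317 = 5.313 m/d
Seepage velocity v = q / n = 5.313 / 0.26 = 20.43 m/d
t = L / v = 41.7 / 20.43 = 2.041 d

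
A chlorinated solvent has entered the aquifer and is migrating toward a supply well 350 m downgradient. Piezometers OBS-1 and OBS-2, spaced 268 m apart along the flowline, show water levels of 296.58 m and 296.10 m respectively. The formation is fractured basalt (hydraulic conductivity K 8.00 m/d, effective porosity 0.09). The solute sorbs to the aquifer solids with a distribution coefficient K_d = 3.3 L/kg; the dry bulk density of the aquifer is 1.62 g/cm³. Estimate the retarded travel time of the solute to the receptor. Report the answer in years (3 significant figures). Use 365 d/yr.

Hydraulic gradient i = (296.58 − 296.10) / 268 = 0.48 / 268 = 0.001791
Specific discharge q = 8.00 × 0.001791 = 0.01433 m/d
Seepage velocity v = q / n = 0.01433 / 0.09 = 0.1592 m/d
Retardation R = 1 + ρ_b·K_d/n = 1 + 1.62×3.3/0.09 = 60.40
Contaminant velocity v_c = v/R = 0.1592/60.40 = 0.002636 m/d
t = L/v_c = 350/0.002636 = 132800 d
   = 132800/365 = 364 yr

364 years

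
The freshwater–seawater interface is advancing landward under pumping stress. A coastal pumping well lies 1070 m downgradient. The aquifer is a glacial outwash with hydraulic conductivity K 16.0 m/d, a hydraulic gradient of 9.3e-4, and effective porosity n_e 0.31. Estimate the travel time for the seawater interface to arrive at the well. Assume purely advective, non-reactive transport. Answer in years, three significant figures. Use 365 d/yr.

Specific discharge q = 16.0 × 9.3e-4 = 0.01488 m/d
Seepage velocity v = q / n = 0.01488 / 0.31 = 0.04800 m/d
t = L / v = 1070 / 0.04800 = 22290 d
   = 22290 / 365 = 61.1 yr

61.1 years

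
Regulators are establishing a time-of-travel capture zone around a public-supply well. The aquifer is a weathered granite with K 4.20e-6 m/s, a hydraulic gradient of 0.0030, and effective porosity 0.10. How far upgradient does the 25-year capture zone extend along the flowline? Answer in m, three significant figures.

99.3 m

K = 4.20e-6 m/s × 86400 s/d = 0.3629 m/d
Specific discharge q = 0.3629 × 0.0030 = 0.001089 m/d
v = Ki/n = 0.3629·0.0030/0.10 = 0.01089 m/d
T = 25 yr × 365 = 9125 d
L = v × T = 0.01089 × 9125 = 99.34 m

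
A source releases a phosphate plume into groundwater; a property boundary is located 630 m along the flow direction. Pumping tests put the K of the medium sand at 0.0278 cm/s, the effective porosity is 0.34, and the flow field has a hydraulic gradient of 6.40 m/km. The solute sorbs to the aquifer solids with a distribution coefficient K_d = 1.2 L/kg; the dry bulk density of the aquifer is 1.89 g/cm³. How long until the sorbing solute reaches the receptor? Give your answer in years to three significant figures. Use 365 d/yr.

29.3 years

K = 0.0278 cm/s × 864 = 24.02 m/d
Darcy flux q = K·i = 24.02 × 0.0064 = 0.1537 m/d
Average linear velocity = 0.1537 / 0.34 = 0.4521 m/d
Retardation R = 1 + ρ_b·K_d/n = 1 + 1.89×1.2/0.34 = 7.671
Contaminant velocity v_c = v/R = 0.4521/7.671 = 0.05894 m/d
t = L/v_c = 630/0.05894 = 10690 d
   = 10690/365 = 29.3 yr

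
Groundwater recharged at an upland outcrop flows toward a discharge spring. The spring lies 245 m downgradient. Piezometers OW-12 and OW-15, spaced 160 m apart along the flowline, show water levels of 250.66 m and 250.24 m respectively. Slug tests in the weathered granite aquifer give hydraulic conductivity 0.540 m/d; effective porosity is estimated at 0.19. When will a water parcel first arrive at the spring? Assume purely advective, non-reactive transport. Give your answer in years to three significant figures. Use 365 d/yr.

Hydraulic gradient i = (250.66 − 250.24) / 160 = 0.42 / 160 = 0.002625
q = Ki = 0.540 × 0.002625 = 0.001418 m/d
Average linear velocity = 0.001418 / 0.19 = 0.007461 m/d
t = L / v = 245 / 0.007461 = 32840 d
   = 32840 / 365 = 90.0 yr

90.0 years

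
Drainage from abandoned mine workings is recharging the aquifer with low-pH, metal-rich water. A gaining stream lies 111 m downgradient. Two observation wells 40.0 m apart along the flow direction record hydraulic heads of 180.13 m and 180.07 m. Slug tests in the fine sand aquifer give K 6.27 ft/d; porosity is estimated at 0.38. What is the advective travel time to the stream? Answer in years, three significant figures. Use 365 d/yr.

Hydraulic gradient i = (180.13 − 180.07) / 40.0 = 0.06 / 40.0 = 0.001500
K = 6.27 ft/d × 0.3048 = 1.911 m/d
Darcy flux q = K·i = 1.911 × 0.001500 = 0.002867 m/d
v = Ki/n = 1.911·0.001500/0.38 = 0.007544 m/d
t = L / v = 111 / 0.007544 = 14710 d
   = 14710 / 365 = 40.3 yr

40.3 years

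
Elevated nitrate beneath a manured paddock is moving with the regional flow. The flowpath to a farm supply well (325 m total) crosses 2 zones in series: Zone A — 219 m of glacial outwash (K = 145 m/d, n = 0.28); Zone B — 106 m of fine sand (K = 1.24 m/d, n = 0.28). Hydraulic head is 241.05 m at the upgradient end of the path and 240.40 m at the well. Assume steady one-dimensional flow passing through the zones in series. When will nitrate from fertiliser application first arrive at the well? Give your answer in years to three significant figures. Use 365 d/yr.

Total head drop ΔH = 241.05 − 240.40 = 0.65 m
Steady 1-D flow in series ⇒ the Darcy flux q is identical in every zone and the zone head losses add (resistances L/K in series).
Σ(L/K) = 219/145 + 106/1.24 = 1.510 + 85.48 = 86.99 d
q = ΔH / Σ(L/K) = 0.65 / 86.99 = 0.007472 m/d (same in every zone)
Zone A: v = q/n = 0.007472/0.28 = 0.02668 m/d → t_A = 219/0.02668 = 8207 d
Zone B: v = q/n = 0.007472/0.28 = 0.02668 m/d → t_B = 106/0.02668 = 3972 d
Total t = 8207 + 3972 = 12180 d
   = 12180 / 365 = 33.4 yr

33.4 years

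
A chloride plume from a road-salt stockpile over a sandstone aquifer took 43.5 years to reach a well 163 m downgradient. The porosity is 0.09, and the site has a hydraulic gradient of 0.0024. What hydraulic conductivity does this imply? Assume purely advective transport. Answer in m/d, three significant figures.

t = 43.5 years = 15880 d
v = L / t = 163 / 15880 = 0.01027 m/d
K = v · n / i = 0.01027 × 0.09 / 0.0024 = 0.385 m/d

0.385 m/d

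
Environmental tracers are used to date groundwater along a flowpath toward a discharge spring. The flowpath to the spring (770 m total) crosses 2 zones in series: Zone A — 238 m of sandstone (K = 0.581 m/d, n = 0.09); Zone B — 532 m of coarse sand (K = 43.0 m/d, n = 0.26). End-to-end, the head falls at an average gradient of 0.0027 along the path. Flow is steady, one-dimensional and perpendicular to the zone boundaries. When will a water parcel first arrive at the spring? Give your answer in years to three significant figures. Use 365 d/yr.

88.8 years

Steady 1-D flow in series ⇒ the Darcy flux q is identical in every zone and the zone head losses add (resistances L/K in series).
Σ(L/K) = 238/0.581 + 532/43.0 = 409.6 + 12.37 = 422.0 d
K_eq = L_total / Σ(L/K) = 770 / 422.0 = 1.825 m/d
q = K_eq · i = 1.825 × 0.0027 = 0.004926 m/d (same in every zone)
Zone A: v = q/n = 0.004926/0.09 = 0.05474 m/d → t_A = 238/0.05474 = 4348 d
Zone B: v = q/n = 0.004926/0.26 = 0.01895 m/d → t_B = 532/0.01895 = 28080 d
Total t = 4348 + 28080 = 32430 d
   = 32430 / 365 = 88.8 yr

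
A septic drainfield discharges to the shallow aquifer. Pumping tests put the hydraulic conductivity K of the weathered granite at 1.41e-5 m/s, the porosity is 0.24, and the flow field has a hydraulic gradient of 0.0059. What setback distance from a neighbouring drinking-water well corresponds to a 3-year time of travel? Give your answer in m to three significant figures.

K = 1.41e-5 m/s × 86400 s/d = 1.218 m/d
q = Ki = 1.218 × 0.0059 = 0.007188 m/d
Seepage velocity v = q / n = 0.007188 / 0.24 = 0.02995 m/d
T = 3 yr × 365 = 1095 d
L = v × T = 0.02995 × 1095 = 32.79 m

32.8 m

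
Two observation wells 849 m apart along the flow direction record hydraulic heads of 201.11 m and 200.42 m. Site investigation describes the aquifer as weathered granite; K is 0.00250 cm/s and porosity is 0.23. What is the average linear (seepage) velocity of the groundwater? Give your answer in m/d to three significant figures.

0.00763 m/d

Hydraulic gradient i = (201.11 − 200.42) / 849 = 0.69 / 849 = 8.127e-4
K = 0.00250 cm/s × 864 = 2.160 m/d
Specific discharge q = 2.160 × 8.127e-4 = 0.001755 m/d
v = Ki/n = 2.160·8.127e-4/0.23 = 0.007633 m/d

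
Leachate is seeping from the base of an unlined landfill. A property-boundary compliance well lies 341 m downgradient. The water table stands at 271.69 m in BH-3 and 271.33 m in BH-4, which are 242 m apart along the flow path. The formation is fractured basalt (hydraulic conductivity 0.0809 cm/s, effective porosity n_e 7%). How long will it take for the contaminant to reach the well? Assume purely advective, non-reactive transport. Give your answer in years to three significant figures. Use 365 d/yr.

0.629 years

Hydraulic gradient i = (271.69 − 271.33) / 242 = 0.36 / 242 = 0.001488
K = 0.0809 cm/s × 864 = 69.90 m/d
Darcy flux q = K·i = 69.90 × 0.001488 = 0.1040 m/d
v = Ki/n = 69.90·0.001488/0.07 = 1.485 m/d
t = L / v = 341 / 1.485 = 229.6 d
   = 229.6 / 365 = 0.629 yr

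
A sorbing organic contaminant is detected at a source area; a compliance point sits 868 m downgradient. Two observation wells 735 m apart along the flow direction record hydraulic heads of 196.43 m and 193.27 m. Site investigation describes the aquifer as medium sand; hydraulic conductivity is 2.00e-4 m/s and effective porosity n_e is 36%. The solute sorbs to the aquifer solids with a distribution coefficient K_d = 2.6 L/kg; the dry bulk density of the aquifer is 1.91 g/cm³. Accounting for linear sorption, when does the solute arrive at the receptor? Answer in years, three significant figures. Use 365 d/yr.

170 years

Hydraulic gradient i = (196.43 − 193.27) / 735 = 3.16 / 735 = 0.004299
K = 2.00e-4 m/s × 86400 s/d = 17.28 m/d
Specific discharge q = 17.28 × 0.004299 = 0.07429 m/d
v_s = q/n_e = 0.07429/0.36 = 0.2064 m/d
Retardation R = 1 + ρ_b·K_d/n = 1 + 1.91×2.6/0.36 = 14.79
Contaminant velocity v_c = v/R = 0.2064/14.79 = 0.01395 m/d
t = L/v_c = 868/0.01395 = 62230 d
   = 62230/365 = 170 yr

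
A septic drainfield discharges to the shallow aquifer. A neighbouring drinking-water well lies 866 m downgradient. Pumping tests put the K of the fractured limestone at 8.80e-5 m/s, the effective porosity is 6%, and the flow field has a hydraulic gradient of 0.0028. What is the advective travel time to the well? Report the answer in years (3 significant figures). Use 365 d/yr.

K = 8.80e-5 m/s × 86400 s/d = 7.603 m/d
q = Ki = 7.603 × 0.0028 = 0.02129 m/d
v_s = q/n_e = 0.02129/0.06 = 0.3548 m/d
t = L / v = 866 / 0.3548 = 2441 d
   = 2441 / 365 = 6.69 yr

6.69 years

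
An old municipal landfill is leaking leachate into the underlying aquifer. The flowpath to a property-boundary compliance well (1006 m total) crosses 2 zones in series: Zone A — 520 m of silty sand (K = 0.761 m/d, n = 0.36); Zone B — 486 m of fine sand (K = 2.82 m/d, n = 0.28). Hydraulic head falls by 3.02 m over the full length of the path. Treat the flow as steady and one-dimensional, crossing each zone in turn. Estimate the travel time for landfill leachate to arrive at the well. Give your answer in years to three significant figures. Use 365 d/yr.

Continuity: the same q passes through each zone, so ΔH = q·Σ(L_j/K_j) — the zones act as resistances in series.
Σ(L/K) = 520/0.761 + 486/2.82 = 683.3 + 172.3 = 855.7 d
q = ΔH / Σ(L/K) = 3.02 / 855.7 = 0.003529 m/d (same in every zone)
Zone A: v = q/n = 0.003529/0.36 = 0.009804 m/d → t_A = 520/0.009804 = 53040 d
Zone B: v = q/n = 0.003529/0.28 = 0.01261 m/d → t_B = 486/0.01261 = 38560 d
Total t = 53040 + 38560 = 91590 d
   = 91590 / 365 = 251 yr

251 years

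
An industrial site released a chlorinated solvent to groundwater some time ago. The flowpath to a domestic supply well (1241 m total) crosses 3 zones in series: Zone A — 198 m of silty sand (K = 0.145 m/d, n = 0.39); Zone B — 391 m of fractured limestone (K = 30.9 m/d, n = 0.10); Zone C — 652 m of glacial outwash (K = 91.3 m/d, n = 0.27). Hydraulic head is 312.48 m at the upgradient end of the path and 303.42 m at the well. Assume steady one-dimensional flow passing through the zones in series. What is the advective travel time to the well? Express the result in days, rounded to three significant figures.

44700 days

Total head drop ΔH = 312.48 − 303.42 = 9.06 m
Continuity: the same q passes through each zone, so ΔH = q·Σ(L_j/K_j) — the zones act as resistances in series.
Σ(L/K) = 198/0.145 + 391/30.9 + 652/91.3 = 1366 + 12.65 + 7.141 = 1385 d
q = ΔH / Σ(L/K) = 9.06 / 1385 = 0.006540 m/d (same in every zone)
Zone A: v = q/n = 0.006540/0.39 = 0.01677 m/d → t_A = 198/0.01677 = 11810 d
Zone B: v = q/n = 0.006540/0.10 = 0.06540 m/d → t_B = 391/0.06540 = 5979 d
Zone C: v = q/n = 0.006540/0.27 = 0.02422 m/d → t_C = 652/0.02422 = 26920 d
Total t = 11810 + 5979 + 26920 = 44700 d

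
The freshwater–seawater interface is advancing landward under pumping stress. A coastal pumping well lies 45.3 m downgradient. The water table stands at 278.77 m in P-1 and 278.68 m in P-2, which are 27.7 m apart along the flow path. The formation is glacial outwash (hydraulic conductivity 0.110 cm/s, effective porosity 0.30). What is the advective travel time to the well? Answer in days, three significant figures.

Hydraulic gradient i = (278.77 − 278.68) / 27.7 = 0.09 / 27.7 = 0.003249
K = 0.110 cm/s × 864 = 95.04 m/d
q = Ki = 95.04 × 0.003249 = 0.3088 m/d
Average linear velocity = 0.3088 / 0.30 = 1.029 m/d
t = L / v = 45.3 / 1.029 = 44.01 d

44.0 days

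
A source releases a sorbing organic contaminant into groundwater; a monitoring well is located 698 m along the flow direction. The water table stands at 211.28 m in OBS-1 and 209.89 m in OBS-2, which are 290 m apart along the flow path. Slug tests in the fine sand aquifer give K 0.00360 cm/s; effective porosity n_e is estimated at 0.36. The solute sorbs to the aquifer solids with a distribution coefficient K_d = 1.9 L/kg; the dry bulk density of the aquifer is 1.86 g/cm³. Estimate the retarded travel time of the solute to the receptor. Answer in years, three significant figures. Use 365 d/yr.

Hydraulic gradient i = (211.28 − 209.89) / 290 = 1.39 / 290 = 0.004793
K = 0.00360 cm/s × 864 = 3.110 m/d
Specific discharge q = 3.110 × 0.004793 = 0.01491 m/d
v_s = q/n_e = 0.01491/0.36 = 0.04141 m/d
Retardation R = 1 + ρ_b·K_d/n = 1 + 1.86×1.9/0.36 = 10.82
Contaminant velocity v_c = v/R = 0.04141/10.82 = 0.003829 m/d
t = L/v_c = 698/0.003829 = 182300 d
   = 182300/365 = 499 yr

499 years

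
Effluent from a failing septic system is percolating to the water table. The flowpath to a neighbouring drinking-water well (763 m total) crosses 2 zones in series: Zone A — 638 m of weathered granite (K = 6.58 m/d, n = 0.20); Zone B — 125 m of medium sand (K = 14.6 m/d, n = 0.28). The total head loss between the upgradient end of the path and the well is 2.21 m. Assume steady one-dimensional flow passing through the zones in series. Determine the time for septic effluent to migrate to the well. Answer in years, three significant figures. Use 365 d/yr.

Steady 1-D flow in series ⇒ the Darcy flux q is identical in every zone and the zone head losses add (resistances L/K in series).
Σ(L/K) = 638/6.58 + 125/14.6 = 96.96 + 8.562 = 105.5 d
q = ΔH / Σ(L/K) = 2.21 / 105.5 = 0.02094 m/d (same in every zone)
Zone A: v = q/n = 0.02094/0.20 = 0.1047 m/d → t_A = 638/0.1047 = 6093 d
Zone B: v = q/n = 0.02094/0.28 = 0.07480 m/d → t_B = 125/0.07480 = 1671 d
Total t = 6093 + 1671 = 7764 d
   = 7764 / 365 = 21.3 yr

21.3 years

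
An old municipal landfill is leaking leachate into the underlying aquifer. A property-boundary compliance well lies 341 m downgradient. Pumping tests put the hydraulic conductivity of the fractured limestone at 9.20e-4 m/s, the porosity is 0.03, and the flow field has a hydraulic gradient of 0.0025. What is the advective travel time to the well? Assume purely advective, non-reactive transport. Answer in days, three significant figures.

K = 9.20e-4 m/s × 86400 s/d = 79.49 m/d
Specific discharge q = 79.49 × 0.0025 = 0.1987 m/d
v_s = q/n_e = 0.1987/0.03 = 6.624 m/d
t = L / v = 341 / 6.624 = 51.48 d

51.5 days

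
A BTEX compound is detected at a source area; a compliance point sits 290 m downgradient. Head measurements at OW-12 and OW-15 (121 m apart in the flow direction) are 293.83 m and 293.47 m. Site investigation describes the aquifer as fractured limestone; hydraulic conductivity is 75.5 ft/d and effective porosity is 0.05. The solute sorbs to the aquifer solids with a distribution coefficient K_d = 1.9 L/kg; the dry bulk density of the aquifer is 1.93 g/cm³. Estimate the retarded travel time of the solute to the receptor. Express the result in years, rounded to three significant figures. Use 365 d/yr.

43.1 years

Hydraulic gradient i = (293.83 − 293.47) / 121 = 0.36 / 121 = 0.002975
K = 75.5 ft/d × 0.3048 = 23.01 m/d
Specific discharge q = 23.01 × 0.002975 = 0.06847 m/d
Seepage velocity v = q / n = 0.06847 / 0.05 = 1.369 m/d
Retardation R = 1 + ρ_b·K_d/n = 1 + 1.93×1.9/0.05 = 74.34
Contaminant velocity v_c = v/R = 1.369/74.34 = 0.01842 m/d
t = L/v_c = 290/0.01842 = 15740 d
   = 15740/365 = 43.1 yr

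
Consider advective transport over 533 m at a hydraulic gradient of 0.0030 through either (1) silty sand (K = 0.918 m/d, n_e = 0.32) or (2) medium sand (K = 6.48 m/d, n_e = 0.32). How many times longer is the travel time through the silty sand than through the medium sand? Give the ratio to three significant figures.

7.06

Unit 1 (silty sand): v = 0.918×0.0030/0.32 = 0.008606 m/d, t = 533/0.008606 = 61930 d
Unit 2 (medium sand): v = 6.48×0.0030/0.32 = 0.06075 m/d, t = 533/0.06075 = 8774 d
t(silty sand) / t(medium sand) = 61930/8774 = 7.06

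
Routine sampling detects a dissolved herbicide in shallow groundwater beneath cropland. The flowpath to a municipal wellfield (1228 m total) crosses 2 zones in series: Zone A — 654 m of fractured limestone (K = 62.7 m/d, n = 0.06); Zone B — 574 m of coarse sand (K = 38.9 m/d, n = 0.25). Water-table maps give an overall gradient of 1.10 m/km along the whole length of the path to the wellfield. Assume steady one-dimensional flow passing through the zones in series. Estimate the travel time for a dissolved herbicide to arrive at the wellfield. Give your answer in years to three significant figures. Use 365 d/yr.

Continuity: the same q passes through each zone, so ΔH = q·Σ(L_j/K_j) — the zones act as resistances in series.
Σ(L/K) = 654/62.7 + 574/38.9 = 10.43 + 14.76 = 25.19 d
K_eq = L_total / Σ(L/K) = 1228 / 25.19 = 48.76 m/d
q = K_eq · i = 48.76 × 0.0011 = 0.05363 m/d (same in every zone)
Zone A: v = q/n = 0.05363/0.06 = 0.8939 m/d → t_A = 654/0.8939 = 731.7 d
Zone B: v = q/n = 0.05363/0.25 = 0.2145 m/d → t_B = 574/0.2145 = 2676 d
Total t = 731.7 + 2676 = 3407 d
   = 3407 / 365 = 9.34 yr

9.34 years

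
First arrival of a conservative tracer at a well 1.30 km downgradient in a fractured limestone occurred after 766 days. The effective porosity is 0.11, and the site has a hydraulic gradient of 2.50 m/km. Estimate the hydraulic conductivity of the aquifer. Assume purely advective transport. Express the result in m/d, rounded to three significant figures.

L = 1.30 km = 1300 m
v = L / t = 1300 / 766 = 1.697 m/d
K = v · n / i = 1.697 × 0.11 / 0.0025 = 74.7 m/d

74.7 m/d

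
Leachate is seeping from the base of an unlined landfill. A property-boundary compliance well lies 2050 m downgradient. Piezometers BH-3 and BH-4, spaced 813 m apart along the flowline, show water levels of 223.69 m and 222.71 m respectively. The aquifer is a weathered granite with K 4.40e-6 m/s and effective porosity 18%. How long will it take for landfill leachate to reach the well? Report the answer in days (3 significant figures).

805000 days

Hydraulic gradient i = (223.69 − 222.71) / 813 = 0.98 / 813 = 0.001205
K = 4.40e-6 m/s × 86400 s/d = 0.3802 m/d
q = Ki = 0.3802 × 0.001205 = 4.582e-4 m/d
v = Ki/n = 0.3802·0.001205/0.18 = 0.002546 m/d
t = L / v = 2050 / 0.002546 = 805200 d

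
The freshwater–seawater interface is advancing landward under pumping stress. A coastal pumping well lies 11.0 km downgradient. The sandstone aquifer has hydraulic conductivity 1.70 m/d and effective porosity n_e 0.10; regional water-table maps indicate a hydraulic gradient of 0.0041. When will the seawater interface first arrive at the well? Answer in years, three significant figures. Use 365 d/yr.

432 years

Specific discharge q = 1.70 × 0.0041 = 0.006970 m/d
v = Ki/n = 1.70·0.0041/0.10 = 0.06970 m/d
L = 11.0 km = 11000 m
t = L / v = 11000 / 0.06970 = 157800 d
   = 157800 / 365 = 432 yr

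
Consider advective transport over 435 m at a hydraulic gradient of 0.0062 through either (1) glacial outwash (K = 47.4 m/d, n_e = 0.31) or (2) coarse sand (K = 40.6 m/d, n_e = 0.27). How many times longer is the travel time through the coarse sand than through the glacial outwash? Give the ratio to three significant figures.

Unit 1 (glacial outwash): v = 47.4×0.0062/0.31 = 0.9480 m/d, t = 435/0.9480 = 458.9 d
Unit 2 (coarse sand): v = 40.6×0.0062/0.27 = 0.9323 m/d, t = 435/0.9323 = 466.6 d
t(coarse sand) / t(glacial outwash) = 466.6/458.9 = 1.02

1.02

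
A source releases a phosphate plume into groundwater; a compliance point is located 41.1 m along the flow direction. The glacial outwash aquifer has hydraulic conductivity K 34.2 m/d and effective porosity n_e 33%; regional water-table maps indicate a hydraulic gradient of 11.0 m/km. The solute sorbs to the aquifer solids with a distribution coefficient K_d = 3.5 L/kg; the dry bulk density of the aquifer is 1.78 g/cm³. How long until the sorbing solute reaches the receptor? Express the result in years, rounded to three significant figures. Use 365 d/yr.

Specific discharge q = 34.2 × 0.011 = 0.3762 m/d
Seepage velocity v = q / n = 0.3762 / 0.33 = 1.140 m/d
Retardation R = 1 + ρ_b·K_d/n = 1 + 1.78×3.5/0.33 = 19.88
Contaminant velocity v_c = v/R = 1.140/19.88 = 0.05735 m/d
t = L/v_c = 41.1/0.05735 = 716.7 d
   = 716.7/365 = 1.96 yr

1.96 years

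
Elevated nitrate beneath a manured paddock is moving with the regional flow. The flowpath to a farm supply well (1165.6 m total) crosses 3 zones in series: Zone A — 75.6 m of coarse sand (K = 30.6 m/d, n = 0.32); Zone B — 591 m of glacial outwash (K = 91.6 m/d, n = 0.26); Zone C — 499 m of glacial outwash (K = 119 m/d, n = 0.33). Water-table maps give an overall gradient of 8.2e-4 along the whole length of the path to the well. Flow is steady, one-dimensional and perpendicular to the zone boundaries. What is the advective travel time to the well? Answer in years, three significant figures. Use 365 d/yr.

12.9 years

Steady 1-D flow in series ⇒ the Darcy flux q is identical in every zone and the zone head losses add (resistances L/K in series).
Σ(L/K) = 75.6/30.6 + 591/91.6 + 499/119 = 2.471 + 6.452 + 4.193 = 13.12 d
K_eq = L_total / Σ(L/K) = 1165.6 / 13.12 = 88.87 m/d
q = K_eq · i = 88.87 × 8.2e-4 = 0.07287 m/d (same in every zone)
Zone A: v = q/n = 0.07287/0.32 = 0.2277 m/d → t_A = 75.6/0.2277 = 332.0 d
Zone B: v = q/n = 0.07287/0.26 = 0.2803 m/d → t_B = 591/0.2803 = 2109 d
Zone C: v = q/n = 0.07287/0.33 = 0.2208 m/d → t_C = 499/0.2208 = 2260 d
Total t = 332.0 + 2109 + 2260 = 4700 d
   = 4700 / 365 = 12.9 yr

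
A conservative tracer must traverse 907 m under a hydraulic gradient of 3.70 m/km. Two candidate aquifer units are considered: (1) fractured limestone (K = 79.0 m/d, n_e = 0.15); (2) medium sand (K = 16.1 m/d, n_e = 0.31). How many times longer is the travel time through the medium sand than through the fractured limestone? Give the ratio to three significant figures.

Unit 1 (fractured limestone): v = 79.0×0.0037/0.15 = 1.949 m/d, t = 907/1.949 = 465.4 d
Unit 2 (medium sand): v = 16.1×0.0037/0.31 = 0.1922 m/d, t = 907/0.1922 = 4720 d
t(medium sand) / t(fractured limestone) = 4720/465.4 = 10.1

10.1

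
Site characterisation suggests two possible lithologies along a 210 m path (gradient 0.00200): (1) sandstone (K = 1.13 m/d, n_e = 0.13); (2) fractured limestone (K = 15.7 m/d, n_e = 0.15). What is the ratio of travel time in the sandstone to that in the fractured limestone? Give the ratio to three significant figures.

12.0

Unit 1 (sandstone): v = 1.13×0.0020/0.13 = 0.01738 m/d, t = 210/0.01738 = 12080 d
Unit 2 (fractured limestone): v = 15.7×0.0020/0.15 = 0.2093 m/d, t = 210/0.2093 = 1003 d
t(sandstone) / t(fractured limestone) = 12080/1003 = 12.0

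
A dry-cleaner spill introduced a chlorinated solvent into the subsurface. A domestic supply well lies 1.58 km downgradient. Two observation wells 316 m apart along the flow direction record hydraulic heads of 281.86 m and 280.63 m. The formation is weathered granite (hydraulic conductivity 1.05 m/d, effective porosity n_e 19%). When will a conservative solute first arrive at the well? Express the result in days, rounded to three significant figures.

73500 days

Hydraulic gradient i = (281.86 − 280.63) / 316 = 1.23 / 316 = 0.003892
Darcy flux q = K·i = 1.05 × 0.003892 = 0.004087 m/d
Seepage velocity v = q / n = 0.004087 / 0.19 = 0.02151 m/d
L = 1.58 km = 1580 m
t = L / v = 1580 / 0.02151 = 73450 d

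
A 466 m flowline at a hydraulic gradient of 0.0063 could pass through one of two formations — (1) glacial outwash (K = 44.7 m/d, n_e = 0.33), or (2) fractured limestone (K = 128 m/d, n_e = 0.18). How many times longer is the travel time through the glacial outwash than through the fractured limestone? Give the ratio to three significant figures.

5.25

Unit 1 (glacial outwash): v = 44.7×0.0063/0.33 = 0.8534 m/d, t = 466/0.8534 = 546.1 d
Unit 2 (fractured limestone): v = 128×0.0063/0.18 = 4.480 m/d, t = 466/4.480 = 104.0 d
t(glacial outwash) / t(fractured limestone) = 546.1/104.0 = 5.25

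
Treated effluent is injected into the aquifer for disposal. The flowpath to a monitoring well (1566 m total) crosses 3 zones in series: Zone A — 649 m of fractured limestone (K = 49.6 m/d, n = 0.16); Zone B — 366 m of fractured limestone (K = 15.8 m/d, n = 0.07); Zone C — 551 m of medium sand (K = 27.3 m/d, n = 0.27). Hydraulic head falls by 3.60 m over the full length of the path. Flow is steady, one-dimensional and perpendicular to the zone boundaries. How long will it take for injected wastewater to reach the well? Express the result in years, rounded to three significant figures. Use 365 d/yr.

Continuity: the same q passes through each zone, so ΔH = q·Σ(L_j/K_j) — the zones act as resistances in series.
Σ(L/K) = 649/49.6 + 366/15.8 + 551/27.3 = 13.08 + 23.16 + 20.18 = 56.43 d
q = ΔH / Σ(L/K) = 3.60 / 56.43 = 0.06379 m/d (same in every zone)
Zone A: v = q/n = 0.06379/0.16 = 0.3987 m/d → t_A = 649/0.3987 = 1628 d
Zone B: v = q/n = 0.06379/0.07 = 0.9113 m/d → t_B = 366/0.9113 = 401.6 d
Zone C: v = q/n = 0.06379/0.27 = 0.2363 m/d → t_C = 551/0.2363 = 2332 d
Total t = 1628 + 401.6 + 2332 = 4361 d
   = 4361 / 365 = 11.9 yr

11.9 years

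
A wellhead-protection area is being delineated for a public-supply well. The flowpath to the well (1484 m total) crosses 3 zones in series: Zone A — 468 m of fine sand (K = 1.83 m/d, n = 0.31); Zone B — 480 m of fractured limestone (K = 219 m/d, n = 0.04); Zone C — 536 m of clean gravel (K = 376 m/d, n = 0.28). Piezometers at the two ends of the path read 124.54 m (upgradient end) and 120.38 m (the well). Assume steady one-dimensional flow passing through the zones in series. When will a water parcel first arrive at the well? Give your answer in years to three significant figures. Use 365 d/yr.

53.7 years

Total head drop ΔH = 124.54 − 120.38 = 4.16 m
Continuity: the same q passes through each zone, so ΔH = q·Σ(L_j/K_j) — the zones act as resistances in series.
Σ(L/K) = 468/1.83 + 480/219 + 536/376 = 255.7 + 2.192 + 1.426 = 259.4 d
q = ΔH / Σ(L/K) = 4.16 / 259.4 = 0.01604 m/d (same in every zone)
Zone A: v = q/n = 0.01604/0.31 = 0.05174 m/d → t_A = 468/0.05174 = 9045 d
Zone B: v = q/n = 0.01604/0.04 = 0.4010 m/d → t_B = 480/0.4010 = 1197 d
Zone C: v = q/n = 0.01604/0.28 = 0.05728 m/d → t_C = 536/0.05728 = 9357 d
Total t = 9045 + 1197 + 9357 = 19600 d
   = 19600 / 365 = 53.7 yr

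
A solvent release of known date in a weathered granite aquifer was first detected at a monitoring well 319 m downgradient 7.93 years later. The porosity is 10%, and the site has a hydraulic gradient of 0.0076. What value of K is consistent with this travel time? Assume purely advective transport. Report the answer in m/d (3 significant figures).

1.45 m/d

t = 7.93 years = 2894 d
v = L / t = 319 / 2894 = 0.1102 m/d
K = v · n / i = 0.1102 × 0.10 / 0.0076 = 1.45 m/d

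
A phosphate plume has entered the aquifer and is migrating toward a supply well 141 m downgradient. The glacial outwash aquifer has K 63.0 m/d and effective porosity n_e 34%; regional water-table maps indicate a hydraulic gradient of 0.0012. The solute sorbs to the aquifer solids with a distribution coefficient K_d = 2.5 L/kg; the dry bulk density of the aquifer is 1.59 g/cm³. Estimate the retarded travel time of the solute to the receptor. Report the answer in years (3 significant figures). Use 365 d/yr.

22.0 years

Specific discharge q = 63.0 × 0.0012 = 0.07560 m/d
v = Ki/n = 63.0·0.0012/0.34 = 0.2224 m/d
Retardation R = 1 + ρ_b·K_d/n = 1 + 1.59×2.5/0.34 = 12.69
Contaminant velocity v_c = v/R = 0.2224/12.69 = 0.01752 m/d
t = L/v_c = 141/0.01752 = 8048 d
   = 8048/365 = 22.0 yr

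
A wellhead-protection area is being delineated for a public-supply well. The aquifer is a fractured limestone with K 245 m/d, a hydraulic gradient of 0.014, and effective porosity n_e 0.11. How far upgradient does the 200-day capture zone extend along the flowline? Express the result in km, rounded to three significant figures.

6.24 km

Darcy flux q = K·i = 245 × 0.014 = 3.430 m/d
v = Ki/n = 245·0.014/0.11 = 31.18 m/d
L = v × T = 31.18 × 200 = 6236 m
   = 6.24 km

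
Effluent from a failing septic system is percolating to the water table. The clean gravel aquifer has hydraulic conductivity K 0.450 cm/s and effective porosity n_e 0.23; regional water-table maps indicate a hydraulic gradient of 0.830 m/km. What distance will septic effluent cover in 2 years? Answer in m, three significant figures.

1020 m

K = 0.450 cm/s × 864 = 388.8 m/d
Darcy flux q = K·i = 388.8 × 8.3e-4 = 0.3227 m/d
Seepage velocity v = q / n = 0.3227 / 0.23 = 1.403 m/d
T = 2 yr × 365 = 730 d
L = v × T = 1.403 × 730 = 1024 m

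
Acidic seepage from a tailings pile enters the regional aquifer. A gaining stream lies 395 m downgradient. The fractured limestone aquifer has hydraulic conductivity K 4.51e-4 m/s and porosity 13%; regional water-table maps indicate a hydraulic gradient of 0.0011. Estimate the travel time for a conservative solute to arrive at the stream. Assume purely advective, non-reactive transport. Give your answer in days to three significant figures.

K = 4.51e-4 m/s × 86400 s/d = 38.97 m/d
Darcy flux q = K·i = 38.97 × 0.0011 = 0.04286 m/d
Average linear velocity = 0.04286 / 0.13 = 0.3297 m/d
t = L / v = 395 / 0.3297 = 1198 d

1200 days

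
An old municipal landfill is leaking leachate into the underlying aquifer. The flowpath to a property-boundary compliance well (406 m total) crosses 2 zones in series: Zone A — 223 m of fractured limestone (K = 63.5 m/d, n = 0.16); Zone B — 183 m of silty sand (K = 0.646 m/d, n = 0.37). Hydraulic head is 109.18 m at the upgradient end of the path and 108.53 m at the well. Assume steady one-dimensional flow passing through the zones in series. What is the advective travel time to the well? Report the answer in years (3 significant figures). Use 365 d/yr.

125 years

Total head drop ΔH = 109.18 − 108.53 = 0.65 m
Steady 1-D flow in series ⇒ the Darcy flux q is identical in every zone and the zone head losses add (resistances L/K in series).
Σ(L/K) = 223/63.5 + 183/0.646 = 3.512 + 283.3 = 286.8 d
q = ΔH / Σ(L/K) = 0.65 / 286.8 = 0.002266 m/d (same in every zone)
Zone A: v = q/n = 0.002266/0.16 = 0.01417 m/d → t_A = 223/0.01417 = 15740 d
Zone B: v = q/n = 0.002266/0.37 = 0.006126 m/d → t_B = 183/0.006126 = 29880 d
Total t = 15740 + 29880 = 45620 d
   = 45620 / 365 = 125 yr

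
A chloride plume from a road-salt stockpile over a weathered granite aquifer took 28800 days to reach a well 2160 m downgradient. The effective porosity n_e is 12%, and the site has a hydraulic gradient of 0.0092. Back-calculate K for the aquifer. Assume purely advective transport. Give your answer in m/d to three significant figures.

0.978 m/d

v = L / t = 2160 / 28800 = 0.07500 m/d
K = v · n / i = 0.07500 × 0.12 / 0.0092 = 0.978 m/d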